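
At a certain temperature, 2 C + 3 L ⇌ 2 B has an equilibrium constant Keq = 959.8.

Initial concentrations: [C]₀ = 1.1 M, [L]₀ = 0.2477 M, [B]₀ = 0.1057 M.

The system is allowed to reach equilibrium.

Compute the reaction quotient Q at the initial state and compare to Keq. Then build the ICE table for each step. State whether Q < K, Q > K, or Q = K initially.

Q₀ = 0.6076; Q < K (proceeds forward)

Q₀ = 0.6076 vs Keq = 959.8 ⇒ Q<K, forward
Step 1:
                    C           L           B
  init            1.1      0.2477      0.1057
  Δ           -0.1381     -0.2071      0.1381
  eq           0.9619      0.0406      0.2438
  solve Keq expr → x = 0.06903; check Q = 959.8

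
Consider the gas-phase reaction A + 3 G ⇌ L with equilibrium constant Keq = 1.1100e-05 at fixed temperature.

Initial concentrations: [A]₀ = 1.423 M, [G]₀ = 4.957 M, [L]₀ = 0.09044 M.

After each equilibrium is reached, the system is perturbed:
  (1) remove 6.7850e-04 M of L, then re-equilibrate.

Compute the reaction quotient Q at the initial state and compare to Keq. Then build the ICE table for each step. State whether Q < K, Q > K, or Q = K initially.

Q₀ = 5.2179e-04; Q > K (proceeds reverse)

Q₀ = 5.2179e-04 vs Keq = 1.1100e-05 ⇒ Q>K, reverse
Step 1:
                  A         G         L
  init        1.423     4.957   0.09044
  Δ         0.08805    0.2642  -0.08805
  eq          1.511     5.221  0.002387
  solve Keq expr → x = -0.08805; check Q = 1.1100e-05
Then remove 6.7850e-04 M of L.
Step 2:
                  A         G         L
  init        1.511     5.221  0.001709
  Δ       -6.7466e-04 -0.002024 6.7466e-04
  eq           1.51     5.219  0.002383
  solve Keq expr → x = 6.7466e-04; check Q = 1.1100e-05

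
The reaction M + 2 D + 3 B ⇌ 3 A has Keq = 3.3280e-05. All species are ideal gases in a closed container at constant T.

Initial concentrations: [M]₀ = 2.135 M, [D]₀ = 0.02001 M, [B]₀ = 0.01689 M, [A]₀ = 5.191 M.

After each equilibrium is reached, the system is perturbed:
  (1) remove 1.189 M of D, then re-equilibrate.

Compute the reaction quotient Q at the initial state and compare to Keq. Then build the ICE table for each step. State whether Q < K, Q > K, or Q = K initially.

Q₀ = 3.3960e+10 vs Keq = 3.3280e-05 ⇒ Q>K, reverse
Step 1:
                    M           D           B           A
  init          2.135     0.02001     0.01689       5.191
  Δ             1.563       3.126       4.689      -4.689
  eq            3.698       3.146       4.705      0.5025
  solve Keq expr → x = -1.563; check Q = 3.3280e-05
Then remove 1.189 M of D.
Step 2:
                    M           D           B           A
  init          3.698       1.957       4.705      0.5025
  Δ           0.03871     0.07742      0.1161     -0.1161
  eq            3.737       2.034       4.822      0.3864
  solve Keq expr → x = -0.03871; check Q = 3.3280e-05

Q₀ = 3.3960e+10; Q > K (proceeds reverse)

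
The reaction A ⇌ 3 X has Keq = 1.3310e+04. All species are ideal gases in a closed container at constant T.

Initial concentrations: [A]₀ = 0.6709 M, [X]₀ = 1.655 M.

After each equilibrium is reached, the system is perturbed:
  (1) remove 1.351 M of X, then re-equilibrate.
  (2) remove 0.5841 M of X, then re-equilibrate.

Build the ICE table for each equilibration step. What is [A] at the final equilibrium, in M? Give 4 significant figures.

[A]_eq = 3.8998e-04 M

Q₀ = 6.757 vs Keq = 1.3310e+04 ⇒ Q<K, forward
Step 1:
                    A           X
  init         0.6709       1.655
  Δ           -0.6672       2.002
  eq         0.003674       3.657
  solve Keq expr → x = 0.6672; check Q = 1.3310e+04
Then remove 1.351 M of X.
Step 2:
                    A           X
  init       0.003674       2.306
  Δ         -0.002743    0.008228
  eq       9.3081e-04       2.314
  solve Keq expr → x = 0.002743; check Q = 1.3310e+04
Then remove 0.5841 M of X.
Step 3:
                    A           X
  init     9.3081e-04        1.73
  Δ       -5.4083e-04    0.001622
  eq       3.8998e-04       1.731
  solve Keq expr → x = 5.4083e-04; check Q = 1.3310e+04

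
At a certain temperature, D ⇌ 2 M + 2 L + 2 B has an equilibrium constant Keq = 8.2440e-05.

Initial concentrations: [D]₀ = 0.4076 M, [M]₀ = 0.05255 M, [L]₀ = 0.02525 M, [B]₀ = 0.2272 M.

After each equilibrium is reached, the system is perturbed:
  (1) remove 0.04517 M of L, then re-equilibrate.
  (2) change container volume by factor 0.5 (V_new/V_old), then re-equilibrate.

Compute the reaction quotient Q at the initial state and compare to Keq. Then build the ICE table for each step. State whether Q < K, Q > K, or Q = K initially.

Q₀ = 2.2297e-07 vs Keq = 8.2440e-05 ⇒ Q<K, forward
Step 1:
                    D           M           L           B
  I            0.4076     0.05255     0.02525      0.2272
  C          -0.04624     0.09248     0.09248     0.09248
  E            0.3614       0.145      0.1177      0.3197
  solve Keq expr → x = 0.04624; check Q = 8.2440e-05
Then remove 0.04517 M of L.
Step 2:
                    D           M           L           B
  I            0.3614       0.145     0.07256      0.3197
  C           -0.0109      0.0218      0.0218      0.0218
  E            0.3505      0.1668     0.09436      0.3415
  solve Keq expr → x = 0.0109; check Q = 8.2440e-05
Then change container volume by factor 0.5 (V_new/V_old).
Step 3:
                    D           M           L           B
  I            0.7009      0.3337      0.1887       0.683
  C           0.06099      -0.122      -0.122      -0.122
  E            0.7619      0.2117     0.06674       0.561
  solve Keq expr → x = -0.06099; check Q = 8.2440e-05

Q₀ = 2.2297e-07; Q < K (proceeds forward)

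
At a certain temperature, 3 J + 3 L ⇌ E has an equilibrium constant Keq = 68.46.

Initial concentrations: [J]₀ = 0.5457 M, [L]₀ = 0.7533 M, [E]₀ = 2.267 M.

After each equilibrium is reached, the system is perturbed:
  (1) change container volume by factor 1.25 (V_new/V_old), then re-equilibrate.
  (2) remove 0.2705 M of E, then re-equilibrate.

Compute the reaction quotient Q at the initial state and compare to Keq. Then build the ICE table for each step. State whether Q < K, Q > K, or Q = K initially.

Q₀ = 32.64 vs Keq = 68.46 ⇒ Q<K, forward
Step 1:
                    J           L           E
  init         0.5457      0.7533       2.267
  Δ          -0.07241    -0.07241     0.02414
  eq           0.4733      0.6809       2.291
  solve Keq expr → x = 0.02414; check Q = 68.46
Then change container volume by factor 1.25 (V_new/V_old).
Step 2:
                    J           L           E
  init         0.3786      0.5447       1.833
  Δ           0.09006     0.09006    -0.03002
  eq           0.4687      0.6348       1.803
  solve Keq expr → x = -0.03002; check Q = 68.46
Then remove 0.2705 M of E.
Step 3:
                    J           L           E
  init         0.4687      0.6348       1.532
  Δ          -0.01414    -0.01414    0.004714
  eq           0.4546      0.6206       1.537
  solve Keq expr → x = 0.004714; check Q = 68.46

Q₀ = 32.64; Q < K (proceeds forward)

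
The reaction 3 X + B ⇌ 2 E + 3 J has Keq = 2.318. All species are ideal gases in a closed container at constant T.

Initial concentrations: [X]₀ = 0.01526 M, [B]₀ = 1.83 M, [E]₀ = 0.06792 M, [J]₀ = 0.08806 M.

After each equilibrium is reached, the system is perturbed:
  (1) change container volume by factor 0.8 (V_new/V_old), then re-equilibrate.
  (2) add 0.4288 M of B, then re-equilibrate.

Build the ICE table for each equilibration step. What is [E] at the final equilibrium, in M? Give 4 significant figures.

Q₀ = 0.4844 vs Keq = 2.318 ⇒ Q<K, forward
Step 1:
                    X           B           E           J
  I           0.01526        1.83     0.06792     0.08806
  C         -0.005322   -0.001774    0.003548    0.005322
  E          0.009938       1.828     0.07147     0.09338
  solve Keq expr → x = 0.001774; check Q = 2.318
Then change container volume by factor 0.8 (V_new/V_old).
Step 2:
                    X           B           E           J
  I           0.01242       2.285     0.08934      0.1167
  C        8.1189e-04  2.7063e-04 -5.4126e-04 -8.1189e-04
  E           0.01323       2.286     0.08879      0.1159
  solve Keq expr → x = -2.7063e-04; check Q = 2.318
Then add 0.4288 M of B.
Step 3:
                    X           B           E           J
  I           0.01323       2.714     0.08879      0.1159
  C       -6.2945e-04 -2.0982e-04  4.1963e-04  6.2945e-04
  E            0.0126       2.714     0.08921      0.1165
  solve Keq expr → x = 2.0982e-04; check Q = 2.318

[E]_eq = 0.08921 M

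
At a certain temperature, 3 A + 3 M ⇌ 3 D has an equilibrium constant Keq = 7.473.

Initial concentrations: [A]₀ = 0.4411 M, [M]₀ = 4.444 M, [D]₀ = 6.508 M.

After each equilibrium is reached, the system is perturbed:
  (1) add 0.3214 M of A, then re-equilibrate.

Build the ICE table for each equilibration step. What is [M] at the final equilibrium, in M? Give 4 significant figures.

[M]_eq = 4.434 M

Q₀ = 36.59 vs Keq = 7.473 ⇒ Q>K, reverse
Step 1:
                  A         M         D
  Initial    0.4411     4.444     6.508
  Change     0.2427    0.2427   -0.2427
  Equil      0.6838     4.687     6.265
  solve Keq expr → x = -0.08089; check Q = 7.473
Then add 0.3214 M of A.
Step 2:
                  A         M         D
  Initial     1.005     4.687     6.265
  Change    -0.2532   -0.2532    0.2532
  Equil       0.752     4.434     6.518
  solve Keq expr → x = 0.08438; check Q = 7.473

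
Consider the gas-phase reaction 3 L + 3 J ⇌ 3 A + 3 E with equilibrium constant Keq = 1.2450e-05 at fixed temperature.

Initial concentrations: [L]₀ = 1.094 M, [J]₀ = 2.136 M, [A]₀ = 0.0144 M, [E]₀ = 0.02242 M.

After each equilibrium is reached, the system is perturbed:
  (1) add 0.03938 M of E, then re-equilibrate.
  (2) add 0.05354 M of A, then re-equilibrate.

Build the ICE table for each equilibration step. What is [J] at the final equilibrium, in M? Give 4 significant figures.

[J]_eq = 1.992 M

Q₀ = 2.6372e-12 vs Keq = 1.2450e-05 ⇒ Q<K, forward
Step 1:
                    L           J           A           E
  init          1.094       2.136      0.0144     0.02242
  Δ           -0.1845     -0.1845      0.1845      0.1845
  eq           0.9095       1.952      0.1989      0.2069
  solve Keq expr → x = 0.06149; check Q = 1.2450e-05
Then add 0.03938 M of E.
Step 2:
                    L           J           A           E
  init         0.9095       1.952      0.1989      0.2463
  Δ           0.01579     0.01579    -0.01579    -0.01579
  eq           0.9253       1.967      0.1831      0.2305
  solve Keq expr → x = -0.005263; check Q = 1.2450e-05
Then add 0.05354 M of A.
Step 3:
                    L           J           A           E
  init         0.9253       1.967      0.2366      0.2305
  Δ           0.02417     0.02417    -0.02417    -0.02417
  eq           0.9495       1.992      0.2124      0.2063
  solve Keq expr → x = -0.008057; check Q = 1.2450e-05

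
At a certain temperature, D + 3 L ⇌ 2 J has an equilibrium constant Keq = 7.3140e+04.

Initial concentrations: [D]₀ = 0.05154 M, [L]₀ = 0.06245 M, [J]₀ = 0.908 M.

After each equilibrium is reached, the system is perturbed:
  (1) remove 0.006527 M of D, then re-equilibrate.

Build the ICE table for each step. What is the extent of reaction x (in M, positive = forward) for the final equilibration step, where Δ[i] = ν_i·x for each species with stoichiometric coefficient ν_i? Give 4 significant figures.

x = -7.9537e-04 M

Q₀ = 6.5680e+04 vs Keq = 7.3140e+04 ⇒ Q<K, forward
Step 1:
                  D         L         J
  init      0.05154   0.06245     0.908
  Δ       -6.3186e-04 -0.001896  0.001264
  eq        0.05091   0.06055    0.9093
  solve Keq expr → x = 6.3186e-04; check Q = 7.3140e+04
Then remove 0.006527 M of D.
Step 2:
                  D         L         J
  init      0.04438   0.06055    0.9093
  Δ       7.9537e-04  0.002386 -0.001591
  eq        0.04518   0.06294    0.9077
  solve Keq expr → x = -7.9537e-04; check Q = 7.3140e+04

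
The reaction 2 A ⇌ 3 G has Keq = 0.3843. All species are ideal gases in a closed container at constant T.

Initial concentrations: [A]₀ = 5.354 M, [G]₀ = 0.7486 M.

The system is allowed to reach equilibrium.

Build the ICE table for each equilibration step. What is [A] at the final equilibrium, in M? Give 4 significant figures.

Q₀ = 0.01464 vs Keq = 0.3843 ⇒ Q<K, forward
Step 1:
                  A         G
  init        5.354    0.7486
  Δ         -0.8273     1.241
  eq          4.527      1.99
  solve Keq expr → x = 0.4136; check Q = 0.3843

[A]_eq = 4.527 M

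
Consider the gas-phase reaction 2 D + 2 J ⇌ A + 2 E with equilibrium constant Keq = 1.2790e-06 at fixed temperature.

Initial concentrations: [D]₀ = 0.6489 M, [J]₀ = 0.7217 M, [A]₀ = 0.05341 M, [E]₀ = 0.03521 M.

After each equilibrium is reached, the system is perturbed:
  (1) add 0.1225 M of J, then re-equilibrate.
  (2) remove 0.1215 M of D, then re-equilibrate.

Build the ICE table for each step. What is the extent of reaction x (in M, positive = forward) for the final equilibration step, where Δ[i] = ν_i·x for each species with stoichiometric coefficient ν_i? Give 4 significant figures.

Q₀ = 3.0192e-04 vs Keq = 1.2790e-06 ⇒ Q>K, reverse
Step 1:
                    D           J           A           E
  Initial      0.6489      0.7217     0.05341     0.03521
  Change       0.0322      0.0322     -0.0161     -0.0322
  Equil        0.6811      0.7539     0.03731    0.003007
  solve Keq expr → x = -0.0161; check Q = 1.2790e-06
Then add 0.1225 M of J.
Step 2:
                    D           J           A           E
  Initial      0.6811      0.8764     0.03731    0.003007
  Change  -4.7319e-04 -4.7319e-04  2.3659e-04  4.7319e-04
  Equil        0.6806      0.8759     0.03754     0.00348
  solve Keq expr → x = 2.3659e-04; check Q = 1.2790e-06
Then remove 0.1215 M of D.
Step 3:
                    D           J           A           E
  Initial      0.5591      0.8759     0.03754     0.00348
  Change   6.0450e-04  6.0450e-04 -3.0225e-04 -6.0450e-04
  Equil        0.5597      0.8765     0.03724    0.002875
  solve Keq expr → x = -3.0225e-04; check Q = 1.2790e-06

x = -3.0225e-04 M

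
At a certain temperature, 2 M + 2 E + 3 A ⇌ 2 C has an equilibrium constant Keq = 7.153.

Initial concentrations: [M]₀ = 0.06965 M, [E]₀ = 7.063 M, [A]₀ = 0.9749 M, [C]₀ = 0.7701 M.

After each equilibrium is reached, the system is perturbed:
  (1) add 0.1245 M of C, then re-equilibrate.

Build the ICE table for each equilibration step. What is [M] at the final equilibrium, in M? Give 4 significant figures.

Q₀ = 2.645 vs Keq = 7.153 ⇒ Q<K, forward
Step 1:
                    M           E           A           C
  I           0.06965       7.063      0.9749      0.7701
  C          -0.02339    -0.02339    -0.03509     0.02339
  E           0.04626        7.04      0.9398      0.7935
  solve Keq expr → x = 0.0117; check Q = 7.153
Then add 0.1245 M of C.
Step 2:
                    M           E           A           C
  I           0.04626        7.04      0.9398       0.918
  C          0.006092    0.006092    0.009137   -0.006092
  E           0.05235       7.046      0.9489      0.9119
  solve Keq expr → x = -0.003046; check Q = 7.153

[M]_eq = 0.05235 M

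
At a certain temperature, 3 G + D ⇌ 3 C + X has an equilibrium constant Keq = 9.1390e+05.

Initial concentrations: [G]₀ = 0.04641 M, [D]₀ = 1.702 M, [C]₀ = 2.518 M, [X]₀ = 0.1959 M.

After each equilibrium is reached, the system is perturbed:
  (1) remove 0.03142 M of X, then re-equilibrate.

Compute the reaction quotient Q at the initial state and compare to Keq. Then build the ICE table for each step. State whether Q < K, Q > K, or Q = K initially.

Q₀ = 1.8383e+04 vs Keq = 9.1390e+05 ⇒ Q<K, forward
Step 1:
                   G          D          C          X
  I          0.04641      1.702      2.518     0.1959
  C         -0.03336   -0.01112    0.03336    0.01112
  E          0.01305      1.691      2.551      0.207
  solve Keq expr → x = 0.01112; check Q = 9.1390e+05
Then remove 0.03142 M of X.
Step 2:
                   G          D          C          X
  I          0.01305      1.691      2.551     0.1756
  C       -6.8774e-04 -2.2925e-04 6.8774e-04 2.2925e-04
  E          0.01237      1.691      2.552     0.1758
  solve Keq expr → x = 2.2925e-04; check Q = 9.1390e+05

Q₀ = 1.8383e+04; Q < K (proceeds forward)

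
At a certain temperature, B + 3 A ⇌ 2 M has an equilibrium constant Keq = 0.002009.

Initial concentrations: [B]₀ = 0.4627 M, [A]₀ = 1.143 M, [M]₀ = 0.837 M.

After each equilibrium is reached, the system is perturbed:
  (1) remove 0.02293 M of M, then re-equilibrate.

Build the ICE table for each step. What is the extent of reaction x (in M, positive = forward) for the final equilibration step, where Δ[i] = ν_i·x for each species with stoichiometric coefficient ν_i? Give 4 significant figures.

x = 0.009762 M

Q₀ = 1.014 vs Keq = 0.002009 ⇒ Q>K, reverse
Step 1:
                    B           A           M
  init         0.4627       1.143       0.837
  Δ            0.3525       1.057     -0.7049
  eq           0.8152         2.2      0.1321
  solve Keq expr → x = -0.3525; check Q = 0.002009
Then remove 0.02293 M of M.
Step 2:
                    B           A           M
  init         0.8152         2.2      0.1092
  Δ         -0.009762    -0.02929     0.01952
  eq           0.8054       2.171      0.1287
  solve Keq expr → x = 0.009762; check Q = 0.002009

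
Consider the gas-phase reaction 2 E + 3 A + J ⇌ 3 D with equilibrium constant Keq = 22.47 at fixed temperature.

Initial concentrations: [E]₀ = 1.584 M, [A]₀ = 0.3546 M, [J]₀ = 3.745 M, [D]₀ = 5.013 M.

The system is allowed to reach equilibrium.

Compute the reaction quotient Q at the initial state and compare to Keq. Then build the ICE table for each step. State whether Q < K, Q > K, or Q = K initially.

Q₀ = 300.7 vs Keq = 22.47 ⇒ Q>K, reverse
Step 1:
                  E         A         J         D
  I           1.584    0.3546     3.745     5.013
  C          0.2347     0.352    0.1173    -0.352
  E           1.819    0.7066     3.862     4.661
  solve Keq expr → x = -0.1173; check Q = 22.47

Q₀ = 300.7; Q > K (proceeds reverse)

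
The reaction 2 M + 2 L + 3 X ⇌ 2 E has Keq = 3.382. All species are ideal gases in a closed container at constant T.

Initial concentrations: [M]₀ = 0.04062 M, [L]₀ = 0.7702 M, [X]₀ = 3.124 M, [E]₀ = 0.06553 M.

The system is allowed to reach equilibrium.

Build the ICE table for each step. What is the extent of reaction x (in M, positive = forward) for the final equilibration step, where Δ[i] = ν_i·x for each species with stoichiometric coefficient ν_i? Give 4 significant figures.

x = 0.01398 M

Q₀ = 0.1439 vs Keq = 3.382 ⇒ Q<K, forward
Step 1:
                   M          L          X          E
  init       0.04062     0.7702      3.124    0.06553
  Δ         -0.02796   -0.02796   -0.04194    0.02796
  eq         0.01266     0.7422      3.082    0.09349
  solve Keq expr → x = 0.01398; check Q = 3.382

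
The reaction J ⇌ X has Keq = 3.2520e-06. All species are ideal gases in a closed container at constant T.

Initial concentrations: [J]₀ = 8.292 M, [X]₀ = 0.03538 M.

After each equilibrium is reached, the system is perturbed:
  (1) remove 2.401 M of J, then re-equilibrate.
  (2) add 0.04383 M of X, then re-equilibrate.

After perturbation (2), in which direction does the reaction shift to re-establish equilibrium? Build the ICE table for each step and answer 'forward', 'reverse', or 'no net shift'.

Q₀ = 0.004267 vs Keq = 3.2520e-06 ⇒ Q>K, reverse
Step 1:
                   J          X
  init         8.292    0.03538
  Δ          0.03535   -0.03535
  eq           8.327 2.7081e-05
  solve Keq expr → x = -0.03535; check Q = 3.2520e-06
Then remove 2.401 M of J.
Step 2:
                   J          X
  init         5.926 2.7081e-05
  Δ       7.8080e-06 -7.8080e-06
  eq           5.926 1.9273e-05
  solve Keq expr → x = -7.8080e-06; check Q = 3.2520e-06
Then add 0.04383 M of X.
Step 3:
                   J          X
  init         5.926    0.04385
  Δ          0.04383   -0.04383
  eq            5.97 1.9415e-05
  solve Keq expr → x = -0.04383; check Q = 3.2520e-06

Direction: reverse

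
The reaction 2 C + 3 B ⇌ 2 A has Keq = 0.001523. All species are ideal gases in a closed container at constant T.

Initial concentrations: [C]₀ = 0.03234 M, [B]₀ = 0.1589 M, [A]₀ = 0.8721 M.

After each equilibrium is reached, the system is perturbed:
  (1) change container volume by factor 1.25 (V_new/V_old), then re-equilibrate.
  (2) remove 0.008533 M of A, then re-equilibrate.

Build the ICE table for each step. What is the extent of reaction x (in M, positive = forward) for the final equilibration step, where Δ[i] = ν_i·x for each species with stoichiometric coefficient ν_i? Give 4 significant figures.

Q₀ = 1.8125e+05 vs Keq = 0.001523 ⇒ Q>K, reverse
Step 1:
                  C         B         A
  init      0.03234    0.1589    0.8721
  Δ           0.818     1.227    -0.818
  eq         0.8503     1.386   0.05414
  solve Keq expr → x = -0.409; check Q = 0.001523
Then change container volume by factor 1.25 (V_new/V_old).
Step 2:
                  C         B         A
  init       0.6802     1.109   0.04331
  Δ          0.0111   0.01665   -0.0111
  eq         0.6913     1.125   0.03221
  solve Keq expr → x = -0.005551; check Q = 0.001523
Then remove 0.008533 M of A.
Step 3:
                  C         B         A
  init       0.6913     1.125   0.02367
  Δ       -0.007687  -0.01153  0.007687
  eq         0.6837     1.114   0.03136
  solve Keq expr → x = 0.003843; check Q = 0.001523

x = 0.003843 M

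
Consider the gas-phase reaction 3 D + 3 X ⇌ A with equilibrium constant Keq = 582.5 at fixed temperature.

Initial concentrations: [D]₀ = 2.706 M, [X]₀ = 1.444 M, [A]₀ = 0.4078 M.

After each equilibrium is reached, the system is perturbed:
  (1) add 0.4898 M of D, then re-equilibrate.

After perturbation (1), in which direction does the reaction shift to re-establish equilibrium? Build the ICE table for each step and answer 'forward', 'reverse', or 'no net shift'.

Direction: forward

Q₀ = 0.006835 vs Keq = 582.5 ⇒ Q<K, forward
Step 1:
                    D           X           A
  Initial       2.706       1.444      0.4078
  Change       -1.359      -1.359      0.4531
  Equil         1.347     0.08459      0.8609
  solve Keq expr → x = 0.4531; check Q = 582.5
Then add 0.4898 M of D.
Step 2:
                    D           X           A
  Initial       1.836     0.08459      0.8609
  Change     -0.02165    -0.02165    0.007216
  Equil         1.815     0.06294      0.8682
  solve Keq expr → x = 0.007216; check Q = 582.5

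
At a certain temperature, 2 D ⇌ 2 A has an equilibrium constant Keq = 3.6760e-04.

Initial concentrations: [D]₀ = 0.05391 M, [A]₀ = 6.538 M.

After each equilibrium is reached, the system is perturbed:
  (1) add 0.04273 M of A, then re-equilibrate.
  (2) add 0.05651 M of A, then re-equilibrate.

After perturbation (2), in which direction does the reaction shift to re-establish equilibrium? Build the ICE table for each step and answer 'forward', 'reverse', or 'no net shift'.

Direction: reverse

Q₀ = 1.4708e+04 vs Keq = 3.6760e-04 ⇒ Q>K, reverse
Step 1:
                   D          A
  init       0.05391      6.538
  Δ            6.414     -6.414
  eq           6.468      0.124
  solve Keq expr → x = -3.207; check Q = 3.6760e-04
Then add 0.04273 M of A.
Step 2:
                   D          A
  init         6.468     0.1667
  Δ          0.04193   -0.04193
  eq            6.51     0.1248
  solve Keq expr → x = -0.02096; check Q = 3.6760e-04
Then add 0.05651 M of A.
Step 3:
                   D          A
  init          6.51     0.1813
  Δ          0.05545   -0.05545
  eq           6.565     0.1259
  solve Keq expr → x = -0.02772; check Q = 3.6760e-04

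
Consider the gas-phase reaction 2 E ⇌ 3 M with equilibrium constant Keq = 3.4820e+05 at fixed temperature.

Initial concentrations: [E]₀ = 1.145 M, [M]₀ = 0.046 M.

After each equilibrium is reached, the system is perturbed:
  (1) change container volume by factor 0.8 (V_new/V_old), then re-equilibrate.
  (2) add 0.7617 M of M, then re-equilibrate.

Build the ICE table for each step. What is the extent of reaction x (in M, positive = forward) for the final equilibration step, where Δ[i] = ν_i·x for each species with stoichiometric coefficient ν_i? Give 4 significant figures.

Q₀ = 7.4244e-05 vs Keq = 3.4820e+05 ⇒ Q<K, forward
Step 1:
                    E           M
  I             1.145       0.046
  C            -1.141       1.712
  E          0.003949       1.758
  solve Keq expr → x = 0.5705; check Q = 3.4820e+05
Then change container volume by factor 0.8 (V_new/V_old).
Step 2:
                    E           M
  I          0.004936       2.197
  C        5.7933e-04 -8.6900e-04
  E          0.005515       2.196
  solve Keq expr → x = -2.8967e-04; check Q = 3.4820e+05
Then add 0.7617 M of M.
Step 3:
                    E           M
  I          0.005515       2.958
  C          0.003085   -0.004628
  E            0.0086       2.953
  solve Keq expr → x = -0.001543; check Q = 3.4820e+05

x = -0.001543 M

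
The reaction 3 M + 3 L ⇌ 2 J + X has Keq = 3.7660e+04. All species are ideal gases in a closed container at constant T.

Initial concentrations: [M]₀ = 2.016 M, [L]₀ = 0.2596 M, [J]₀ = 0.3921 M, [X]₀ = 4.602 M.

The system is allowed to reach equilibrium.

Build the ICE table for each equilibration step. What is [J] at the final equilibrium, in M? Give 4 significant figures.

[J]_eq = 0.5525 M

Q₀ = 4.936 vs Keq = 3.7660e+04 ⇒ Q<K, forward
Step 1:
                   M          L          J          X
  I            2.016     0.2596     0.3921      4.602
  C          -0.2407    -0.2407     0.1604    0.08022
  E            1.775    0.01893     0.5525      4.682
  solve Keq expr → x = 0.08022; check Q = 3.7660e+04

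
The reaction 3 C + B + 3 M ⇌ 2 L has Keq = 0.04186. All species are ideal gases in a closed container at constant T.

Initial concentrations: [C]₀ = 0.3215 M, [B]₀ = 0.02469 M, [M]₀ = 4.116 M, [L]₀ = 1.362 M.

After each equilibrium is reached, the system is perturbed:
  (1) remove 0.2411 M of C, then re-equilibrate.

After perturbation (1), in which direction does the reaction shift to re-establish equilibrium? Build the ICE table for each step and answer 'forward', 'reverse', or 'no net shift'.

Direction: reverse

Q₀ = 32.42 vs Keq = 0.04186 ⇒ Q>K, reverse
Step 1:
                  C         B         M         L
  I          0.3215   0.02469     4.116     1.362
  C          0.6271     0.209    0.6271   -0.4181
  E          0.9486    0.2337     4.743    0.9439
  solve Keq expr → x = -0.209; check Q = 0.04186
Then remove 0.2411 M of C.
Step 2:
                  C         B         M         L
  I          0.7075    0.2337     4.743    0.9439
  C            0.12   0.03999      0.12  -0.07997
  E          0.8274    0.2737     4.863     0.864
  solve Keq expr → x = -0.03999; check Q = 0.04186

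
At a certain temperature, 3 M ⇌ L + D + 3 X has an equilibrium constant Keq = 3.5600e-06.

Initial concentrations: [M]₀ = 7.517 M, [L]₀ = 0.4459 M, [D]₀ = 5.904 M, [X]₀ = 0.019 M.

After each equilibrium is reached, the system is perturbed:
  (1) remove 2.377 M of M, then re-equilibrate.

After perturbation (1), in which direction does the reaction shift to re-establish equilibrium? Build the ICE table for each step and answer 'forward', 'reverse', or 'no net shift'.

Direction: reverse

Q₀ = 4.2512e-08 vs Keq = 3.5600e-06 ⇒ Q<K, forward
Step 1:
                   M          L          D          X
  I            7.517     0.4459      5.904      0.019
  C         -0.06211     0.0207     0.0207    0.06211
  E            7.455     0.4666      5.925    0.08111
  solve Keq expr → x = 0.0207; check Q = 3.5600e-06
Then remove 2.377 M of M.
Step 2:
                   M          L          D          X
  I            5.078     0.4666      5.925    0.08111
  C          0.02522  -0.008407  -0.008407   -0.02522
  E            5.103     0.4582      5.916    0.05588
  solve Keq expr → x = -0.008407; check Q = 3.5600e-06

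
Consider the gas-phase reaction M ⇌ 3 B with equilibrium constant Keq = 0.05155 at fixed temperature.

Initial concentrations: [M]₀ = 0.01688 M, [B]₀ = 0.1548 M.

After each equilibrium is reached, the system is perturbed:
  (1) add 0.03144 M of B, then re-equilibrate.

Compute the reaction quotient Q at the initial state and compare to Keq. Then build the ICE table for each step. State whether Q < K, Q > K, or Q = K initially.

Q₀ = 0.2198 vs Keq = 0.05155 ⇒ Q>K, reverse
Step 1:
                    M           B
  Initial     0.01688      0.1548
  Change      0.01307    -0.03922
  Equil       0.02995      0.1156
  solve Keq expr → x = -0.01307; check Q = 0.05155
Then add 0.03144 M of B.
Step 2:
                    M           B
  Initial     0.02995       0.147
  Change       0.0075     -0.0225
  Equil       0.03745      0.1245
  solve Keq expr → x = -0.0075; check Q = 0.05155

Q₀ = 0.2198; Q > K (proceeds reverse)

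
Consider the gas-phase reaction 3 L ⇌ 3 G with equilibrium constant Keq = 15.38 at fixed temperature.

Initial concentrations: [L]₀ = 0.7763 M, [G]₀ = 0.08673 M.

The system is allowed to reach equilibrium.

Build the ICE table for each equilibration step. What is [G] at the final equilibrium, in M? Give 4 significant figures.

Q₀ = 0.001395 vs Keq = 15.38 ⇒ Q<K, forward
Step 1:
                  L         G
  init       0.7763   0.08673
  Δ         -0.5288    0.5288
  eq         0.2475    0.6155
  solve Keq expr → x = 0.1763; check Q = 15.38

[G]_eq = 0.6155 M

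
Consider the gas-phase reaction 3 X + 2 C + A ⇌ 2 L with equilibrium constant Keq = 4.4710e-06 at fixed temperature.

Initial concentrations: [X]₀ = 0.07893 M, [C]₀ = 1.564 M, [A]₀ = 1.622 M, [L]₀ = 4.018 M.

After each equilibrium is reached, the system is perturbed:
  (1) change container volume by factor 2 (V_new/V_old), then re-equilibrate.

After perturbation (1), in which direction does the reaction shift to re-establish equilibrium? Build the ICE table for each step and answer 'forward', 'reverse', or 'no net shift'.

Q₀ = 8275 vs Keq = 4.4710e-06 ⇒ Q>K, reverse
Step 1:
                  X         C         A         L
  I         0.07893     1.564     1.622     4.018
  C           5.602     3.735     1.867    -3.735
  E           5.681     5.299     3.489    0.2834
  solve Keq expr → x = -1.867; check Q = 4.4710e-06
Then change container volume by factor 2 (V_new/V_old).
Step 2:
                  X         C         A         L
  I            2.84     2.649     1.745    0.1417
  C           0.152    0.1013   0.05067   -0.1013
  E           2.992     2.751     1.795   0.04034
  solve Keq expr → x = -0.05067; check Q = 4.4710e-06

Direction: reverse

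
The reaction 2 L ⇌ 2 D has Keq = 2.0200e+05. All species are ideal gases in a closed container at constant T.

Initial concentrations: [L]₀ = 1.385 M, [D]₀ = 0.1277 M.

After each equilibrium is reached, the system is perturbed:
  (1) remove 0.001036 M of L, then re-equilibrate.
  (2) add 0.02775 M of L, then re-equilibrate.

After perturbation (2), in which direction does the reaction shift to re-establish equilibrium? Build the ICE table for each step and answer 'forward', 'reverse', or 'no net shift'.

Q₀ = 0.008501 vs Keq = 2.0200e+05 ⇒ Q<K, forward
Step 1:
                   L          D
  Initial      1.385     0.1277
  Change      -1.382      1.382
  Equil     0.003358      1.509
  solve Keq expr → x = 0.6908; check Q = 2.0200e+05
Then remove 0.001036 M of L.
Step 2:
                   L          D
  Initial   0.002322      1.509
  Change    0.001034  -0.001034
  Equil     0.003356      1.508
  solve Keq expr → x = -5.1685e-04; check Q = 2.0200e+05
Then add 0.02775 M of L.
Step 3:
                   L          D
  Initial    0.03111      1.508
  Change    -0.02769    0.02769
  Equil     0.003418      1.536
  solve Keq expr → x = 0.01384; check Q = 2.0200e+05

Direction: forward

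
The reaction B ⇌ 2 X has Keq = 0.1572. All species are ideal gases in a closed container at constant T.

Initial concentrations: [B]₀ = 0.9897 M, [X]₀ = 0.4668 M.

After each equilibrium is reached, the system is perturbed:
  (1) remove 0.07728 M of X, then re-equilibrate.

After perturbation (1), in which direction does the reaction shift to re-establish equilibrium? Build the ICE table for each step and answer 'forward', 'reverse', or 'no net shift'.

Q₀ = 0.2202 vs Keq = 0.1572 ⇒ Q>K, reverse
Step 1:
                  B         X
  Initial    0.9897    0.4668
  Change    0.03293  -0.06585
  Equil       1.023    0.4009
  solve Keq expr → x = -0.03293; check Q = 0.1572
Then remove 0.07728 M of X.
Step 2:
                  B         X
  Initial     1.023    0.3237
  Change   -0.03516   0.07033
  Equil      0.9875     0.394
  solve Keq expr → x = 0.03516; check Q = 0.1572

Direction: forward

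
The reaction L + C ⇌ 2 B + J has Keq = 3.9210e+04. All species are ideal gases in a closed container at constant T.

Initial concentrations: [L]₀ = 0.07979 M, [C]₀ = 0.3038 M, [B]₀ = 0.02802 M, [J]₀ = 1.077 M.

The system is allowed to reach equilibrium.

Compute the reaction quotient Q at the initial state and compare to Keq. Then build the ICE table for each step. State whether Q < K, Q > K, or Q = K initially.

Q₀ = 0.03488; Q < K (proceeds forward)

Q₀ = 0.03488 vs Keq = 3.9210e+04 ⇒ Q<K, forward
Step 1:
                    L           C           B           J
  I           0.07979      0.3038     0.02802       1.077
  C          -0.07979    -0.07979      0.1596     0.07979
  E        4.6345e-06       0.224      0.1876       1.157
  solve Keq expr → x = 0.07979; check Q = 3.9210e+04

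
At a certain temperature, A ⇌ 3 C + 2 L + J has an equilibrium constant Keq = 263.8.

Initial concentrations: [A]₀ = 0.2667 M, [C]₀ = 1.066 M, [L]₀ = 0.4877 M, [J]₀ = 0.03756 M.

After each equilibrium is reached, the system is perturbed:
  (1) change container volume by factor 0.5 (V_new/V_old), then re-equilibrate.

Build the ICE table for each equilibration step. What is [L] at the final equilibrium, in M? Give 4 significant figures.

Q₀ = 0.04058 vs Keq = 263.8 ⇒ Q<K, forward
Step 1:
                  A         C         L         J
  Initial    0.2667     1.066    0.4877   0.03756
  Change    -0.2595    0.7786    0.5191    0.2595
  Equil    0.007165     1.845     1.007    0.2971
  solve Keq expr → x = 0.2595; check Q = 263.8
Then change container volume by factor 0.5 (V_new/V_old).
Step 2:
                  A         C         L         J
  Initial   0.01433     3.689     2.014    0.5942
  Change     0.1517    -0.455   -0.3033   -0.1517
  Equil       0.166     3.234      1.71    0.4425
  solve Keq expr → x = -0.1517; check Q = 263.8

[L]_eq = 1.71 M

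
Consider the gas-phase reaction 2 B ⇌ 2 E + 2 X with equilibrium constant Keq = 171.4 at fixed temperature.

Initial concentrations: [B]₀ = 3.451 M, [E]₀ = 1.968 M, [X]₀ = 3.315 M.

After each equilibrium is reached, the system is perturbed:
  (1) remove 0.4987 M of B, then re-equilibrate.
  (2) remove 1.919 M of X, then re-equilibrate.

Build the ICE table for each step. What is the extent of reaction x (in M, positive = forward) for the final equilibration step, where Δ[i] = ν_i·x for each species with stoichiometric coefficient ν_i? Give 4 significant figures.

x = 0.1714 M

Q₀ = 3.574 vs Keq = 171.4 ⇒ Q<K, forward
Step 1:
                  B         E         X
  I           3.451     1.968     3.315
  C          -1.906     1.906     1.906
  E           1.545     3.874     5.221
  solve Keq expr → x = 0.953; check Q = 171.4
Then remove 0.4987 M of B.
Step 2:
                  B         E         X
  I           1.046     3.874     5.221
  C          0.2983   -0.2983   -0.2983
  E           1.345     3.576     4.923
  solve Keq expr → x = -0.1491; check Q = 171.4
Then remove 1.919 M of X.
Step 3:
                  B         E         X
  I           1.345     3.576     3.004
  C         -0.3428    0.3428    0.3428
  E           1.002     3.919     3.347
  solve Keq expr → x = 0.1714; check Q = 171.4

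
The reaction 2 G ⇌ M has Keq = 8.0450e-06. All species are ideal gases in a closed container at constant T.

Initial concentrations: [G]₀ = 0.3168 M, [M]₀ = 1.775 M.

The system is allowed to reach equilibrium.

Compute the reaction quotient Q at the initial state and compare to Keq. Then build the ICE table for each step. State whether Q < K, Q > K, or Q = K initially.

Q₀ = 17.69 vs Keq = 8.0450e-06 ⇒ Q>K, reverse
Step 1:
                    G           M
  Initial      0.3168       1.775
  Change         3.55      -1.775
  Equil         3.867  1.2028e-04
  solve Keq expr → x = -1.775; check Q = 8.0450e-06

Q₀ = 17.69; Q > K (proceeds reverse)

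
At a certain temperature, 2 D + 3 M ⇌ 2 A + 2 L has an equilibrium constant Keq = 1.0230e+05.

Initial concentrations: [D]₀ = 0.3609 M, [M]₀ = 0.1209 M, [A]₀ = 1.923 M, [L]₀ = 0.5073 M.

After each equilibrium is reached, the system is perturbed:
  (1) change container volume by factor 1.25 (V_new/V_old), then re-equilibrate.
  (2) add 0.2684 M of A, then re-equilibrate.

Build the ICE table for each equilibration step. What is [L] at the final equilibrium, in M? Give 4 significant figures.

Q₀ = 4135 vs Keq = 1.0230e+05 ⇒ Q<K, forward
Step 1:
                  D         M         A         L
  Initial    0.3609    0.1209     1.923    0.5073
  Change   -0.04778  -0.07167   0.04778   0.04778
  Equil      0.3131   0.04923     1.971    0.5551
  solve Keq expr → x = 0.02389; check Q = 1.0230e+05
Then change container volume by factor 1.25 (V_new/V_old).
Step 2:
                  D         M         A         L
  Initial    0.2505   0.03938     1.577    0.4441
  Change   0.001796  0.002694 -0.001796 -0.001796
  Equil      0.2523   0.04208     1.575    0.4423
  solve Keq expr → x = -8.9789e-04; check Q = 1.0230e+05
Then add 0.2684 M of A.
Step 3:
                  D         M         A         L
  Initial    0.2523   0.04208     1.843    0.4423
  Change   0.002723  0.004085 -0.002723 -0.002723
  Equil       0.255   0.04616     1.841    0.4395
  solve Keq expr → x = -0.001362; check Q = 1.0230e+05

[L]_eq = 0.4395 M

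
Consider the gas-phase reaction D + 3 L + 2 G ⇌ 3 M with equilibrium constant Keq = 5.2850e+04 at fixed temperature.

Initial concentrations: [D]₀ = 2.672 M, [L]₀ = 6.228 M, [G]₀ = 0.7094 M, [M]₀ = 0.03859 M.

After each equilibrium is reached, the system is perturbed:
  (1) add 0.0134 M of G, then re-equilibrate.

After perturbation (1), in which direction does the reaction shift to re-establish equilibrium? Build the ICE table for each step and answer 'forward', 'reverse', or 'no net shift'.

Q₀ = 1.7691e-07 vs Keq = 5.2850e+04 ⇒ Q<K, forward
Step 1:
                  D         L         G         M
  Initial     2.672     6.228    0.7094   0.03859
  Change    -0.3546    -1.064   -0.7091     1.064
  Equil       2.317     5.164 2.8176e-04     1.102
  solve Keq expr → x = 0.3546; check Q = 5.2850e+04
Then add 0.0134 M of G.
Step 2:
                  D         L         G         M
  Initial     2.317     5.164   0.01368     1.102
  Change  -0.006695  -0.02009  -0.01339   0.02009
  Equil       2.311     5.144 2.9162e-04     1.122
  solve Keq expr → x = 0.006695; check Q = 5.2850e+04

Direction: forward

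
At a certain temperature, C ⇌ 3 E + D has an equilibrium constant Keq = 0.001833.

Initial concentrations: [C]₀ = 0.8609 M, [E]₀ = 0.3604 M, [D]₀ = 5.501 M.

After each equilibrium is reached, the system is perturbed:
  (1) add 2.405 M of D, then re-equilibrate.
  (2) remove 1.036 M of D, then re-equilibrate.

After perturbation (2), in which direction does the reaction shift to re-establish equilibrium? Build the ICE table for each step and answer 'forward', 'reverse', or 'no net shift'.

Direction: forward

Q₀ = 0.2991 vs Keq = 0.001833 ⇒ Q>K, reverse
Step 1:
                  C         E         D
  I          0.8609    0.3604     5.501
  C         0.09722   -0.2916  -0.09722
  E          0.9581   0.06875     5.404
  solve Keq expr → x = -0.09722; check Q = 0.001833
Then add 2.405 M of D.
Step 2:
                  C         E         D
  I          0.9581   0.06875     7.809
  C        0.002626 -0.007878 -0.002626
  E          0.9607   0.06088     7.806
  solve Keq expr → x = -0.002626; check Q = 0.001833
Then remove 1.036 M of D.
Step 3:
                  C         E         D
  I          0.9607   0.06088      6.77
  C       -9.7809e-04  0.002934 9.7809e-04
  E          0.9598   0.06381     6.771
  solve Keq expr → x = 9.7809e-04; check Q = 0.001833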